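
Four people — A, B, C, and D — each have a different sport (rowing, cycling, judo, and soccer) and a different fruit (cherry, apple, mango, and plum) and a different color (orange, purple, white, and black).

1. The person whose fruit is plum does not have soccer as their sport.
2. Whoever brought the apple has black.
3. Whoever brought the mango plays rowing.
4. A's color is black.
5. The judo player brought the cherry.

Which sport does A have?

soccer

With clues 1–4, rowing is impossible for A's sport.
With clues 1–5, cycling and judo are impossible for A's sport.
That leaves soccer.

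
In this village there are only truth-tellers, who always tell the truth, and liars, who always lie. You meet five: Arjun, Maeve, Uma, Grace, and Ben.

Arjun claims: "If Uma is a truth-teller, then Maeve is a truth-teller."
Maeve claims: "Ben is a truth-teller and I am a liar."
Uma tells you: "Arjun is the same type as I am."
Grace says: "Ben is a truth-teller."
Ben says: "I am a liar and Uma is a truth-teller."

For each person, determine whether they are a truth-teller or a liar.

Arjun: truth-teller, Maeve: liar, Uma: liar, Grace: liar, Ben: liar

Consider Arjun. Suppose Arjun is a liar.
Then whichever role Uma has, Uma's statement has the wrong truth value — contradiction.
So Arjun is a truth-teller.
Consider Maeve. Suppose Maeve is a truth-teller.
Then Maeve's own statement would have to be true, but it can't be — contradiction.
So Maeve is a liar.
Consider Uma. Suppose Uma is a truth-teller.
Then Arjun's statement comes out false, contradicting Arjun being a truth-teller.
So Uma is a liar.
With that fixed, Ben's statement is false, so Ben is a liar.
With that fixed, Grace's statement is false, so Grace is a liar.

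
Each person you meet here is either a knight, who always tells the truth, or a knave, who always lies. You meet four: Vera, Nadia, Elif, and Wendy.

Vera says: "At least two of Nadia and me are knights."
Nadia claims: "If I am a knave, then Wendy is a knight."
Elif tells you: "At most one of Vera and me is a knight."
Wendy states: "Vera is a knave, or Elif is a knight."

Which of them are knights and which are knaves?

Vera: knave, Nadia: knight, Elif: knight, Wendy: knight

Consider Vera. Suppose Vera is a knight.
Then whichever role Elif has, Elif's statement has the wrong truth value — contradiction.
So Vera is a knave.
With that fixed, Elif's statement is true, so Elif is a knight.
With that fixed, Wendy's statement is true, so Wendy is a knight.
With that fixed, Nadia's statement is true, so Nadia is a knight.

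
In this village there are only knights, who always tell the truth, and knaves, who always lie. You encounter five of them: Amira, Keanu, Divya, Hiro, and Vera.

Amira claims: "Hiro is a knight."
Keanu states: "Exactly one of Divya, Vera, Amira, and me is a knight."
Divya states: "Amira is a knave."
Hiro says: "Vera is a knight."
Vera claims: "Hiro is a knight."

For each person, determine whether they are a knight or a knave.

Consider Amira. Suppose Amira is a knave.
Then no assignment of the remaining roles makes every statement match its speaker's type — contradiction.
So Amira is a knight.
With that fixed, Divya's statement is false, so Divya is a knave.
Consider Keanu. Suppose Keanu is a knight.
Then Keanu's own statement would have to be true, but it can't be — contradiction.
So Keanu is a knave.
Consider Hiro. Suppose Hiro is a knave.
Then Amira's statement comes out false, contradicting Amira being a knight.
So Hiro is a knight.
With that fixed, Vera's statement is true, so Vera is a knight.

Amira: knight, Keanu: knave, Divya: knave, Hiro: knight, Vera: knight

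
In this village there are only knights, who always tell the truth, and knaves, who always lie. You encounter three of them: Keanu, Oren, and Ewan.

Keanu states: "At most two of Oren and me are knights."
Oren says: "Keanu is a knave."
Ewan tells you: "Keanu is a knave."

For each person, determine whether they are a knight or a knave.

Keanu: knight, Oren: knave, Ewan: knave

Regardless of anyone's role, Keanu's statement is true, so Keanu is a knight.
With that fixed, Oren's statement is false, so Oren is a knave.
With that fixed, Ewan's statement is false, so Ewan is a knave.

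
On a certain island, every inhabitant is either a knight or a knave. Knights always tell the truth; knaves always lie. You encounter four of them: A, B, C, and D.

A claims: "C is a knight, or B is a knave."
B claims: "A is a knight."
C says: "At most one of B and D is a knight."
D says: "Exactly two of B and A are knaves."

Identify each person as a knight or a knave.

Consider A. Suppose A is a knave.
Then no assignment of the remaining roles makes every statement match its speaker's type — contradiction.
So A is a knight.
With that fixed, B's statement is true, so B is a knight.
With that fixed, D's statement is false, so D is a knave.
With that fixed, C's statement is true, so C is a knight.

A: knight, B: knight, C: knight, D: knave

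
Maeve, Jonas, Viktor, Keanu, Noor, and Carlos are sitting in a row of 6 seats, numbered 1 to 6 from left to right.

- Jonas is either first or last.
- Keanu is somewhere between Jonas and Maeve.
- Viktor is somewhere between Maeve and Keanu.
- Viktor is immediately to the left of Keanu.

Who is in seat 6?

Jonas

With clues 1–2, Keanu is ruled out for seat 6.
With clues 1–3, Viktor is ruled out for seat 6.
With clues 1–4, Carlos, Maeve, and Noor are ruled out for seat 6.
So seat 6 is Jonas.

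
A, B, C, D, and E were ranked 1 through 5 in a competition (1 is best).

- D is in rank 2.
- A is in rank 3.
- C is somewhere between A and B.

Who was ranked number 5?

B

With clue 1, D is ruled out for rank 5.
With clues 1–2, A is ruled out for rank 5.
With clues 1–3, C and E are ruled out for rank 5.
So rank 5 is B.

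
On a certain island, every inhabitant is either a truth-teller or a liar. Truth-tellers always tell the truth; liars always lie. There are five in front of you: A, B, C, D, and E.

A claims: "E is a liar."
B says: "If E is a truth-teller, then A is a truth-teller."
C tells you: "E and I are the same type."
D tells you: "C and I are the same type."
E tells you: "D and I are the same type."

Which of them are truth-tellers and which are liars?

A: liar, B: liar, C: truth-teller, D: truth-teller, E: truth-teller

Consider A. Suppose A is a truth-teller.
Then no assignment of the remaining roles makes every statement match its speaker's type — contradiction.
So A is a liar.
Consider B. Suppose B is a truth-teller.
Then no assignment of the remaining roles makes every statement match its speaker's type — contradiction.
So B is a liar.
Consider C. Suppose C is a liar.
Then whichever role D has, D's statement has the wrong truth value — contradiction.
So C is a truth-teller.
Consider D. Suppose D is a liar.
Then whichever role E has, E's statement has the wrong truth value — contradiction.
So D is a truth-teller.
Consider E. Suppose E is a liar.
Then A's statement comes out true, contradicting A being a liar.
So E is a truth-teller.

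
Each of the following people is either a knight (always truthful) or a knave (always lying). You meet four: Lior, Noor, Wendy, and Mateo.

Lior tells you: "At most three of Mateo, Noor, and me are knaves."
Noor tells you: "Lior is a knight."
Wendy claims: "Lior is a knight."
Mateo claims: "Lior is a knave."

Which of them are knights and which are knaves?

Regardless of anyone's role, Lior's statement is true, so Lior is a knight.
With that fixed, Noor's statement is true, so Noor is a knight.
With that fixed, Wendy's statement is true, so Wendy is a knight.
With that fixed, Mateo's statement is false, so Mateo is a knave.

Lior: knight, Noor: knight, Wendy: knight, Mateo: knave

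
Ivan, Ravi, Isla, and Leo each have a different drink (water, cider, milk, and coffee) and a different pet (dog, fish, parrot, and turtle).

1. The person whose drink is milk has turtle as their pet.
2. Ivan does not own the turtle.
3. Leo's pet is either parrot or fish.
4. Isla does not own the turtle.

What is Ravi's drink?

With clues 1–4, cider, coffee, and water are impossible for Ravi's drink.
That leaves milk.

milk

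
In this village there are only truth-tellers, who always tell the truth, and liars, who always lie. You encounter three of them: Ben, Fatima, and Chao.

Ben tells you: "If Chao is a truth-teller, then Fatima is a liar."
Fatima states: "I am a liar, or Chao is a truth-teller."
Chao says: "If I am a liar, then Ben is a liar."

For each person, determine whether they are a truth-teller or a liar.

Consider Ben. Suppose Ben is a truth-teller.
Then no assignment of the remaining roles makes every statement match its speaker's type — contradiction.
So Ben is a liar.
With that fixed, Chao's statement is true, so Chao is a truth-teller.
With that fixed, Fatima's statement is true, so Fatima is a truth-teller.

Ben: liar, Fatima: truth-teller, Chao: truth-teller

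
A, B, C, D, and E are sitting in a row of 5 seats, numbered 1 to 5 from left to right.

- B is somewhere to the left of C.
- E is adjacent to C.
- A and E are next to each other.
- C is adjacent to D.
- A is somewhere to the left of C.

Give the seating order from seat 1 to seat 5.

From clue 1: B is in {1,2,3,4}.
From clues 1–2: B is in {1,2,3}.
From clues 1–3: B is in {1,2}.
From clues 1–4: B → seat 1.
From clues 1–5: A → seat 2, E → seat 3, C → seat 4, D → seat 5.

B, A, E, C, D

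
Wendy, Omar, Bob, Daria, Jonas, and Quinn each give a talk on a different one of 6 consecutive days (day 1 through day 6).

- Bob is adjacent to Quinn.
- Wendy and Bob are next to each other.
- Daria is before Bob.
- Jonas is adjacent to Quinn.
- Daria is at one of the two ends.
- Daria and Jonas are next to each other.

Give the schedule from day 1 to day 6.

From clues 1–2: Bob is in {2,3,4,5}.
From clues 1–3: Bob is in {3,4,5}.
From clues 1–4: Daria is in {1,2}.
From clues 1–5: Daria → day 1.
From clues 1–6: Jonas → day 2, Quinn → day 3, Bob → day 4, Wendy → day 5, Omar → day 6.

Daria, Jonas, Quinn, Bob, Wendy, Omar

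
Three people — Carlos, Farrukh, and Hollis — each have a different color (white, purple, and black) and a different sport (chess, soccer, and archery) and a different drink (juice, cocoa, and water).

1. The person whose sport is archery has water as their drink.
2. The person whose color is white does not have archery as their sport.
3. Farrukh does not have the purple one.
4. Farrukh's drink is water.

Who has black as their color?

With clues 1–4, Carlos and Hollis are impossible for the one with color black.
That leaves Farrukh.

Farrukh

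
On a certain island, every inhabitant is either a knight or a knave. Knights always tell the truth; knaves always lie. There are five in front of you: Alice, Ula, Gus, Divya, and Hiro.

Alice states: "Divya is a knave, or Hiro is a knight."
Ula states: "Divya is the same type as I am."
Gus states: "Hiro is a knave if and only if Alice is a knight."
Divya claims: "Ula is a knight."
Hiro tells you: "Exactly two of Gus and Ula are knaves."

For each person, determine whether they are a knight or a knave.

Alice: knave, Ula: knight, Gus: knave, Divya: knight, Hiro: knave

Consider Alice. Suppose Alice is a knight.
Then no assignment of the remaining roles makes every statement match its speaker's type — contradiction.
So Alice is a knave.
Consider Ula. Suppose Ula is a knave.
Then no assignment of the remaining roles makes every statement match its speaker's type — contradiction.
So Ula is a knight.
With that fixed, Divya's statement is true, so Divya is a knight.
With that fixed, Hiro's statement is false, so Hiro is a knave.
With that fixed, Gus's statement is false, so Gus is a knave.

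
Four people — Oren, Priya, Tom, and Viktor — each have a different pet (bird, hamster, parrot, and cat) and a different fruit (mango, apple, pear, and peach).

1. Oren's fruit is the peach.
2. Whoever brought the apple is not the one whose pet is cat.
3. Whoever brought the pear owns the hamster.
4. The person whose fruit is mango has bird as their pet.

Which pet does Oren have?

cat

With clues 1–3, hamster is impossible for Oren's pet.
With clues 1–4, bird and parrot are impossible for Oren's pet.
That leaves cat.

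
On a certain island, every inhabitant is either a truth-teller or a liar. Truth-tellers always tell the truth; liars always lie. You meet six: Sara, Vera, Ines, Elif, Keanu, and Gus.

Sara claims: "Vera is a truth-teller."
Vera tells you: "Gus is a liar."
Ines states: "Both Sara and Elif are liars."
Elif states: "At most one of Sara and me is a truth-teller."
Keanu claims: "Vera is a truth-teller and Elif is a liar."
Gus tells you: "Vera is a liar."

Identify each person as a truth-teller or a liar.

Consider Sara. Suppose Sara is a truth-teller.
Then whichever role Elif has, Elif's statement has the wrong truth value — contradiction.
So Sara is a liar.
With that fixed, Elif's statement is true, so Elif is a truth-teller.
With that fixed, Keanu's statement is false, so Keanu is a liar.
With that fixed, Ines's statement is false, so Ines is a liar.
Consider Vera. Suppose Vera is a truth-teller.
Then Sara's statement comes out true, contradicting Sara being a liar.
So Vera is a liar.
With that fixed, Gus's statement is true, so Gus is a truth-teller.

Sara: liar, Vera: liar, Ines: liar, Elif: truth-teller, Keanu: liar, Gus: truth-teller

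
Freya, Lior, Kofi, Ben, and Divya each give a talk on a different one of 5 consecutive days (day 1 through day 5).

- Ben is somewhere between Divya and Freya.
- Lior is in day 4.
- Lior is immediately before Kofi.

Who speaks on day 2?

With clues 1–2, Lior is ruled out for day 2.
With clues 1–3, Divya, Freya, and Kofi are ruled out for day 2.
So day 2 is Ben.

Ben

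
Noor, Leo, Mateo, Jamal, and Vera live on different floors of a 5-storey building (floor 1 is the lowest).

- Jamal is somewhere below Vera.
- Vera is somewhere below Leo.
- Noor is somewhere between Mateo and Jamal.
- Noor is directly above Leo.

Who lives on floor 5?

With clue 1, Jamal is ruled out for floor 5.
With clues 1–2, Vera is ruled out for floor 5.
With clues 1–3, Noor is ruled out for floor 5.
With clues 1–4, Leo is ruled out for floor 5.
So floor 5 is Mateo.

Mateo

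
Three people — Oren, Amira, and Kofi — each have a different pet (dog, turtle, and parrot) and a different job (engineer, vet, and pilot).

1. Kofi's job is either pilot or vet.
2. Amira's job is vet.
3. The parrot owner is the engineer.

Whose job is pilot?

Kofi

With clues 1–2, Amira and Oren are impossible for the one with job pilot.
That leaves Kofi.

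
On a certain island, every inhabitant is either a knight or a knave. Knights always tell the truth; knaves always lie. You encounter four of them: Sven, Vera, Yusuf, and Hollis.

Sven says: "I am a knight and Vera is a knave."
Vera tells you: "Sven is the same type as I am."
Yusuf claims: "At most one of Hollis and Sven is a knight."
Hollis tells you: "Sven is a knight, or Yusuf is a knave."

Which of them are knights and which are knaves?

Sven: knight, Vera: knave, Yusuf: knave, Hollis: knight

Consider Sven. Suppose Sven is a knave.
Then whichever role Vera has, Vera's statement has the wrong truth value — contradiction.
So Sven is a knight.
With that fixed, Hollis's statement is true, so Hollis is a knight.
With that fixed, Yusuf's statement is false, so Yusuf is a knave.
Consider Vera. Suppose Vera is a knight.
Then Sven's statement comes out false, contradicting Sven being a knight.
So Vera is a knave.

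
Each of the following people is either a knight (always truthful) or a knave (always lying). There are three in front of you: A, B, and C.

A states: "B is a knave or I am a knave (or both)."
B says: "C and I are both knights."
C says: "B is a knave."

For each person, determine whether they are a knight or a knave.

A: knight, B: knave, C: knight

Consider A. Suppose A is a knave.
Then A's own statement would have to be false, but it can't be — contradiction.
So A is a knight.
Consider B. Suppose B is a knight.
Then A's statement comes out false, contradicting A being a knight.
So B is a knave.
With that fixed, C's statement is true, so C is a knight.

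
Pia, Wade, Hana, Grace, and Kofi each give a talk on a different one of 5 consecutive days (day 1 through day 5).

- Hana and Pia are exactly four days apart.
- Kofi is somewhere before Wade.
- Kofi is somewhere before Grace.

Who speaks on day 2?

With clue 1, Hana and Pia are ruled out for day 2.
With clues 1–2, Wade is ruled out for day 2.
With clues 1–3, Grace is ruled out for day 2.
So day 2 is Kofi.

Kofi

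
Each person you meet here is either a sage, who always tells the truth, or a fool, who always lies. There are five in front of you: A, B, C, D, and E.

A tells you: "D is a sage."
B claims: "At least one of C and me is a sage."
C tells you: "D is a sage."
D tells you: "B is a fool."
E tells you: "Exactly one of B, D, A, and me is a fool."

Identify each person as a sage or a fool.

A: fool, B: sage, C: fool, D: fool, E: fool

Consider A. Suppose A is a sage.
Then no assignment of the remaining roles makes every statement match its speaker's type — contradiction.
So A is a fool.
Consider B. Suppose B is a fool.
Then no assignment of the remaining roles makes every statement match its speaker's type — contradiction.
So B is a sage.
With that fixed, D's statement is false, so D is a fool.
With that fixed, E's statement is false, so E is a fool.
With that fixed, C's statement is false, so C is a fool.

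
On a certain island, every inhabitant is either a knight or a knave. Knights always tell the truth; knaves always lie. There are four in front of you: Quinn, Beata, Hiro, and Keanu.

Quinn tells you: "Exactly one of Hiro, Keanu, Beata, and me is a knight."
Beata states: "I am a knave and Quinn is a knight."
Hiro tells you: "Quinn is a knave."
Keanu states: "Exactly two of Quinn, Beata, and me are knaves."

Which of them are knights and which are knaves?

Consider Quinn. Suppose Quinn is a knight.
Then whichever role Beata has, Beata's statement has the wrong truth value — contradiction.
So Quinn is a knave.
With that fixed, Beata's statement is false, so Beata is a knave.
With that fixed, Hiro's statement is true, so Hiro is a knight.
Consider Keanu. Suppose Keanu is a knave.
Then Quinn's statement comes out true, contradicting Quinn being a knave.
So Keanu is a knight.

Quinn: knave, Beata: knave, Hiro: knight, Keanu: knight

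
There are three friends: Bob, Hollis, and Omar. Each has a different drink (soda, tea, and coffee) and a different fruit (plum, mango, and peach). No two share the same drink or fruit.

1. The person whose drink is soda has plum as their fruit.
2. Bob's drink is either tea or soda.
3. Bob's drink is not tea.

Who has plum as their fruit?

With clues 1–3, Hollis and Omar are impossible for the one with fruit plum.
That leaves Bob.

Bob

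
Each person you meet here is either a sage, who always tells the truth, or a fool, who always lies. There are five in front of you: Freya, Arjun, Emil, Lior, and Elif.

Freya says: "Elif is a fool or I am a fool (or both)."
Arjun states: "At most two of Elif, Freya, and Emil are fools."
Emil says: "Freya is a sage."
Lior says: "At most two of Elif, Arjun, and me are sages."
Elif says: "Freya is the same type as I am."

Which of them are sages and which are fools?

Consider Freya. Suppose Freya is a fool.
Then Freya's own statement would have to be false, but it can't be — contradiction.
So Freya is a sage.
With that fixed, Arjun's statement is true, so Arjun is a sage.
With that fixed, Emil's statement is true, so Emil is a sage.
Consider Lior. Suppose Lior is a fool.
Then Lior's own statement would have to be false, but it can't be — contradiction.
So Lior is a sage.
Consider Elif. Suppose Elif is a sage.
Then Freya's statement comes out false, contradicting Freya being a sage.
So Elif is a fool.

Freya: sage, Arjun: sage, Emil: sage, Lior: sage, Elif: fool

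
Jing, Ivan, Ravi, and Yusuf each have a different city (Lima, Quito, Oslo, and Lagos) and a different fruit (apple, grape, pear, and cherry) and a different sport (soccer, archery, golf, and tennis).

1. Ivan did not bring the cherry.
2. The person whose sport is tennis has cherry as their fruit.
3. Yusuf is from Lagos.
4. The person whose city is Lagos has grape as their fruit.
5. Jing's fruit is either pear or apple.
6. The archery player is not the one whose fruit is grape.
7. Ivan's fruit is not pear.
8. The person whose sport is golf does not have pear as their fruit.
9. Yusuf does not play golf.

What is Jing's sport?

archery

With clues 1–5, tennis is impossible for Jing's sport.
With clues 1–8, golf is impossible for Jing's sport.
With clues 1–9, soccer is impossible for Jing's sport.
That leaves archery.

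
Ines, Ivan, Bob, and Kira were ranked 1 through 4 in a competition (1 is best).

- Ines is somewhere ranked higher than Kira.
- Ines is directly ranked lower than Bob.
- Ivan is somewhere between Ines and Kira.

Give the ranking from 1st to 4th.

From clue 1: Ines is in {1,2,3}.
From clues 1–2: Ines is in {2,3}.
From clues 1–3: Bob → rank 1, Ines → rank 2, Ivan → rank 3, Kira → rank 4.

Bob, Ines, Ivan, Kira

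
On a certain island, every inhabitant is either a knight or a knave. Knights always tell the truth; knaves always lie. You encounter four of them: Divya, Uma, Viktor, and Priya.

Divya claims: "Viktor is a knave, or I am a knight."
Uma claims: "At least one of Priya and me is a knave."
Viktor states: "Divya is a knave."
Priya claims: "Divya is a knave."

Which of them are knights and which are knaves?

Divya: knight, Uma: knight, Viktor: knave, Priya: knave

Consider Divya. Suppose Divya is a knave.
Then no assignment of the remaining roles makes every statement match its speaker's type — contradiction.
So Divya is a knight.
With that fixed, Viktor's statement is false, so Viktor is a knave.
With that fixed, Priya's statement is false, so Priya is a knave.
With that fixed, Uma's statement is true, so Uma is a knight.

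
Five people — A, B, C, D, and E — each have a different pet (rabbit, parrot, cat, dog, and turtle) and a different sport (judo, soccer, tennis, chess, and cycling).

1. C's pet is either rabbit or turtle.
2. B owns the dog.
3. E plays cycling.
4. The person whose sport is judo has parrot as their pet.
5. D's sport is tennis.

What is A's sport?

With clues 1–3, cycling is impossible for A's sport.
With clues 1–5, chess, soccer, and tennis are impossible for A's sport.
That leaves judo.

judo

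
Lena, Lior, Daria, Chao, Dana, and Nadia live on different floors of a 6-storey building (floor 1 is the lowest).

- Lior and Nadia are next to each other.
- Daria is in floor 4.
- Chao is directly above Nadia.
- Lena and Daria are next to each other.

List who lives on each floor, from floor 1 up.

From clues 1–2: Daria → floor 4.
From clues 1–3: Lior → floor 1, Nadia → floor 2, Chao → floor 3.
From clues 1–4: Lena → floor 5, Dana → floor 6.

Lior, Nadia, Chao, Daria, Lena, Dana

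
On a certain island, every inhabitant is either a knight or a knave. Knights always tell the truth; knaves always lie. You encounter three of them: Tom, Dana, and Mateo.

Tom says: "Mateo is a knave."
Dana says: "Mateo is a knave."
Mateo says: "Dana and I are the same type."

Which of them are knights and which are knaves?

Consider Tom. Suppose Tom is a knave.
Then no assignment of the remaining roles makes every statement match its speaker's type — contradiction.
So Tom is a knight.
Consider Dana. Suppose Dana is a knave.
Then whichever role Mateo has, Mateo's statement has the wrong truth value — contradiction.
So Dana is a knight.
Consider Mateo. Suppose Mateo is a knight.
Then Tom's statement comes out false, contradicting Tom being a knight.
So Mateo is a knave.

Tom: knight, Dana: knight, Mateo: knave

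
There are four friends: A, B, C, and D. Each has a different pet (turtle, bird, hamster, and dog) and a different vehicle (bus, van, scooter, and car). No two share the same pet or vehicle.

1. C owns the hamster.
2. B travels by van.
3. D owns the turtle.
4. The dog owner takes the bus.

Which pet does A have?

dog

Clue 1 rules out hamster for A's pet.
With clues 1–3, turtle is impossible for A's pet.
With clues 1–4, bird is impossible for A's pet.
That leaves dog.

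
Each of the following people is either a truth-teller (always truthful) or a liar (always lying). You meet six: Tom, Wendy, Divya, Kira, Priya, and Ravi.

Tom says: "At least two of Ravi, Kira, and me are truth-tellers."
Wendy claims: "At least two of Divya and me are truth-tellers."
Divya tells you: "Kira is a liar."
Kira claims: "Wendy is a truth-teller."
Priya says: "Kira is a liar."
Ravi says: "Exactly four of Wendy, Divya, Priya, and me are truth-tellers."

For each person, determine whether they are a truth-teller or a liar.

Tom: liar, Wendy: liar, Divya: truth-teller, Kira: liar, Priya: truth-teller, Ravi: liar

Consider Tom. Suppose Tom is a truth-teller.
Then no assignment of the remaining roles makes every statement match its speaker's type — contradiction.
So Tom is a liar.
Consider Wendy. Suppose Wendy is a truth-teller.
Then no assignment of the remaining roles makes every statement match its speaker's type — contradiction.
So Wendy is a liar.
With that fixed, Kira's statement is false, so Kira is a liar.
With that fixed, Priya's statement is true, so Priya is a truth-teller.
With that fixed, Ravi's statement is false, so Ravi is a liar.
With that fixed, Divya's statement is true, so Divya is a truth-teller.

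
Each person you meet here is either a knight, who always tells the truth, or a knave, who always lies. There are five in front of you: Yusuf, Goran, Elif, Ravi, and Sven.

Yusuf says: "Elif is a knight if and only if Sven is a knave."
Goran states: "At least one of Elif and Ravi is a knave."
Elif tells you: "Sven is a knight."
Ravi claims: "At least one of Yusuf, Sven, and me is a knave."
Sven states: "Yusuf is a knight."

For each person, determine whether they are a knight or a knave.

Consider Yusuf. Suppose Yusuf is a knight.
Then no assignment of the remaining roles makes every statement match its speaker's type — contradiction.
So Yusuf is a knave.
With that fixed, Ravi's statement is true, so Ravi is a knight.
With that fixed, Sven's statement is false, so Sven is a knave.
With that fixed, Elif's statement is false, so Elif is a knave.
With that fixed, Goran's statement is true, so Goran is a knight.

Yusuf: knave, Goran: knight, Elif: knave, Ravi: knight, Sven: knave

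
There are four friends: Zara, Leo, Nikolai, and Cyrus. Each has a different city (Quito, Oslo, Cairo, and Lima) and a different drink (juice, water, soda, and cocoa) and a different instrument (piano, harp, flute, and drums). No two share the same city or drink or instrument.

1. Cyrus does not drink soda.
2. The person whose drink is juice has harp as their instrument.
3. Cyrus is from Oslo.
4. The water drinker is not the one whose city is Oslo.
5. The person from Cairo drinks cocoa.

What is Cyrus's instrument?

With clues 1–5, drums, flute, and piano are impossible for Cyrus's instrument.
That leaves harp.

harp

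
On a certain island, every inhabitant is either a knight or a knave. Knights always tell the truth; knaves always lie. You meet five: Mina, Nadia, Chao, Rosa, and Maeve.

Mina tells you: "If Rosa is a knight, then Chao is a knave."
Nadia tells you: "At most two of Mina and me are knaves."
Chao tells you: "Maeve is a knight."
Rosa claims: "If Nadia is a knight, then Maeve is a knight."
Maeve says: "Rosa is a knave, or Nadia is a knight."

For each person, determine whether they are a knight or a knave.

Mina: knave, Nadia: knight, Chao: knight, Rosa: knight, Maeve: knight

Regardless of anyone's role, Nadia's statement is true, so Nadia is a knight.
With that fixed, Maeve's statement is true, so Maeve is a knight.
With that fixed, Chao's statement is true, so Chao is a knight.
With that fixed, Rosa's statement is true, so Rosa is a knight.
With that fixed, Mina's statement is false, so Mina is a knave.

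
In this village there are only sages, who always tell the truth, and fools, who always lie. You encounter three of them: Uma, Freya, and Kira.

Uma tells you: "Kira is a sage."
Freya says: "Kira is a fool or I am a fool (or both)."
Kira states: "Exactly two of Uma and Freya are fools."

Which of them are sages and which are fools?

Consider Uma. Suppose Uma is a sage.
Then no assignment of the remaining roles makes every statement match its speaker's type — contradiction.
So Uma is a fool.
Consider Freya. Suppose Freya is a fool.
Then Freya's own statement would have to be false, but it can't be — contradiction.
So Freya is a sage.
With that fixed, Kira's statement is false, so Kira is a fool.

Uma: fool, Freya: sage, Kira: fool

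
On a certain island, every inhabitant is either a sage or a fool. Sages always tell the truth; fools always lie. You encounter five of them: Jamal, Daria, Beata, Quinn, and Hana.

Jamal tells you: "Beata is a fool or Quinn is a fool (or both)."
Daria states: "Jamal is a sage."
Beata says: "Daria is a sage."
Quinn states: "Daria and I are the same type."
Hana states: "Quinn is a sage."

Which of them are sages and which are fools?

Jamal: sage, Daria: sage, Beata: sage, Quinn: fool, Hana: fool

Consider Jamal. Suppose Jamal is a fool.
Then no assignment of the remaining roles makes every statement match its speaker's type — contradiction.
So Jamal is a sage.
With that fixed, Daria's statement is true, so Daria is a sage.
With that fixed, Beata's statement is true, so Beata is a sage.
Consider Quinn. Suppose Quinn is a sage.
Then Jamal's statement comes out false, contradicting Jamal being a sage.
So Quinn is a fool.
With that fixed, Hana's statement is false, so Hana is a fool.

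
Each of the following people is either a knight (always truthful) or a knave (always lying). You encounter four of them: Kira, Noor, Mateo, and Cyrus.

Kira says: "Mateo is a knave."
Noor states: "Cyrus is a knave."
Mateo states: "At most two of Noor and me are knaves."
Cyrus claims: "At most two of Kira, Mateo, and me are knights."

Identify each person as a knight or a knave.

Kira: knave, Noor: knave, Mateo: knight, Cyrus: knight

Regardless of anyone's role, Mateo's statement is true, so Mateo is a knight.
With that fixed, Kira's statement is false, so Kira is a knave.
With that fixed, Cyrus's statement is true, so Cyrus is a knight.
With that fixed, Noor's statement is false, so Noor is a knave.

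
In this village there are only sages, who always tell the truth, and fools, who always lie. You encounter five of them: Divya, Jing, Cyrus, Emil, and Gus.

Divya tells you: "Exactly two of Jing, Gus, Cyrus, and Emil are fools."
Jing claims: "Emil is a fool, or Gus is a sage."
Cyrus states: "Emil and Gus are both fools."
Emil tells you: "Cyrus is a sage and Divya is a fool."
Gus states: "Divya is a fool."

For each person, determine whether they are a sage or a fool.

Consider Divya. Suppose Divya is a fool.
Then no assignment of the remaining roles makes every statement match its speaker's type — contradiction.
So Divya is a sage.
With that fixed, Emil's statement is false, so Emil is a fool.
With that fixed, Gus's statement is false, so Gus is a fool.
With that fixed, Jing's statement is true, so Jing is a sage.
With that fixed, Cyrus's statement is true, so Cyrus is a sage.

Divya: sage, Jing: sage, Cyrus: sage, Emil: fool, Gus: fool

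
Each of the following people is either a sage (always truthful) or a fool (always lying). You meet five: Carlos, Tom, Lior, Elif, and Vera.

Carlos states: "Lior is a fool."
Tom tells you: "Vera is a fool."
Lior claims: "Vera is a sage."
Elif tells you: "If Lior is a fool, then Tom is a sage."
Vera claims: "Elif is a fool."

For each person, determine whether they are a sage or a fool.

Consider Carlos. Suppose Carlos is a fool.
Then no assignment of the remaining roles makes every statement match its speaker's type — contradiction.
So Carlos is a sage.
Consider Tom. Suppose Tom is a fool.
Then no assignment of the remaining roles makes every statement match its speaker's type — contradiction.
So Tom is a sage.
With that fixed, Elif's statement is true, so Elif is a sage.
With that fixed, Vera's statement is false, so Vera is a fool.
With that fixed, Lior's statement is false, so Lior is a fool.

Carlos: sage, Tom: sage, Lior: fool, Elif: sage, Vera: fool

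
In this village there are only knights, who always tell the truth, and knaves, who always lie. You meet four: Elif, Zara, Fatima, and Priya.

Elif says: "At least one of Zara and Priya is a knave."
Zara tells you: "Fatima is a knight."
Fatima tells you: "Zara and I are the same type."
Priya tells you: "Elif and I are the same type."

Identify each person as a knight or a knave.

Elif: knight, Zara: knight, Fatima: knight, Priya: knave

Consider Elif. Suppose Elif is a knave.
Then whichever role Priya has, Priya's statement has the wrong truth value — contradiction.
So Elif is a knight.
Consider Zara. Suppose Zara is a knave.
Then whichever role Fatima has, Fatima's statement has the wrong truth value — contradiction.
So Zara is a knight.
Consider Fatima. Suppose Fatima is a knave.
Then Zara's statement comes out false, contradicting Zara being a knight.
So Fatima is a knight.
Consider Priya. Suppose Priya is a knight.
Then Elif's statement comes out false, contradicting Elif being a knight.
So Priya is a knave.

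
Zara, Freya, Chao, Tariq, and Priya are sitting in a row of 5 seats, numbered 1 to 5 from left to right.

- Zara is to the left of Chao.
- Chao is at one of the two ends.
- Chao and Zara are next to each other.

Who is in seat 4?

With clues 1–2, Chao is ruled out for seat 4.
With clues 1–3, Freya, Priya, and Tariq are ruled out for seat 4.
So seat 4 is Zara.

Zara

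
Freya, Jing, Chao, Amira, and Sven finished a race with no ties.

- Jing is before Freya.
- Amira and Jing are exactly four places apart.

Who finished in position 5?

With clue 1, Jing is ruled out for place 5.
With clues 1–2, Chao, Freya, and Sven are ruled out for place 5.
So place 5 is Amira.

Amira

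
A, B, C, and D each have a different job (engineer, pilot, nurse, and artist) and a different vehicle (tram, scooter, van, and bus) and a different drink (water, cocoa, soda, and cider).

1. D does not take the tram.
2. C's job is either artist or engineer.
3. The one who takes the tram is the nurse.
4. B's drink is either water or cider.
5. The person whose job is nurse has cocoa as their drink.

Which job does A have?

With clues 1–5, artist, engineer, and pilot are impossible for A's job.
That leaves nurse.

nurse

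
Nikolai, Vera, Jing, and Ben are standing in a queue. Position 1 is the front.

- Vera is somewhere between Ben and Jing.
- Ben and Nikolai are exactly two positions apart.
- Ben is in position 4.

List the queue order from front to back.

From clue 1: Vera is in {2,3}.
From clues 1–2: Nikolai is in {2,3}.
From clues 1–3: Jing → position 1, Nikolai → position 2, Vera → position 3, Ben → position 4.

Jing, Nikolai, Vera, Ben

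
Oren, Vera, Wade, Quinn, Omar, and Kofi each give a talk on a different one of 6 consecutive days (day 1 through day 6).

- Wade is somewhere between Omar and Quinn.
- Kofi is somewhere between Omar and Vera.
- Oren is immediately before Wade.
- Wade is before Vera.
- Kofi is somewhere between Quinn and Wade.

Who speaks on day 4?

Kofi

With clues 1–4, Oren is ruled out for day 4.
With clues 1–5, Omar, Quinn, Vera, and Wade are ruled out for day 4.
So day 4 is Kofi.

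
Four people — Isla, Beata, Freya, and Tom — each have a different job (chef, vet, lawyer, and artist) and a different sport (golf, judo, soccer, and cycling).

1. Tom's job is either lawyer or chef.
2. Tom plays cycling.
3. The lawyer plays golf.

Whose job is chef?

Tom

With clues 1–3, Beata, Freya, and Isla are impossible for the one with job chef.
That leaves Tom.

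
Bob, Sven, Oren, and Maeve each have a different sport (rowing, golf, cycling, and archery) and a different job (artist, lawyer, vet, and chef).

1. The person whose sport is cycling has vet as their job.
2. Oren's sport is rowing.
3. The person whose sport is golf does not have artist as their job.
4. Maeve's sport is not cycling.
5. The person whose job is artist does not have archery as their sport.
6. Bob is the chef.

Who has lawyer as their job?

With clues 1–5, Oren is impossible for the one with job lawyer.
With clues 1–6, Bob and Sven are impossible for the one with job lawyer.
That leaves Maeve.

Maeve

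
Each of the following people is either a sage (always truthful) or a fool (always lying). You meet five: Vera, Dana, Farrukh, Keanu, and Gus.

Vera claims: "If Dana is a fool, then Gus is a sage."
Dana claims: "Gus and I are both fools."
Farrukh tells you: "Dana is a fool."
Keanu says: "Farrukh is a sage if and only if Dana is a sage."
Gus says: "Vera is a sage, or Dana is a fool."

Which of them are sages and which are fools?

Vera: sage, Dana: fool, Farrukh: sage, Keanu: fool, Gus: sage

Consider Vera. Suppose Vera is a fool.
Then no assignment of the remaining roles makes every statement match its speaker's type — contradiction.
So Vera is a sage.
With that fixed, Gus's statement is true, so Gus is a sage.
With that fixed, Dana's statement is false, so Dana is a fool.
With that fixed, Farrukh's statement is true, so Farrukh is a sage.
With that fixed, Keanu's statement is false, so Keanu is a fool.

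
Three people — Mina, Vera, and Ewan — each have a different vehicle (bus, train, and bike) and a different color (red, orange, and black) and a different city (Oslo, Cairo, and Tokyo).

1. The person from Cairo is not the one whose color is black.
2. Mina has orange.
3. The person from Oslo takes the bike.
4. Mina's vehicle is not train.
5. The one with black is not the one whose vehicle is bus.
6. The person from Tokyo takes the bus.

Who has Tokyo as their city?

Mina

With clues 1–6, Ewan and Vera are impossible for the one with city Tokyo.
That leaves Mina.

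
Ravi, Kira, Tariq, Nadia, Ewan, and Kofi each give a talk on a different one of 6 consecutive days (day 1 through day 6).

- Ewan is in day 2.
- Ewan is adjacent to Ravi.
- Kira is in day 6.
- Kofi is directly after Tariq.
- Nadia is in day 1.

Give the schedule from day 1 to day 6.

From clue 1: Ewan → day 2.
From clues 1–2: Ravi is in {1,3}.
From clues 1–3: Kira → day 6.
From clues 1–4: Ravi is in {1,3}.
From clues 1–5: Nadia → day 1, Ravi → day 3, Tariq → day 4, Kofi → day 5.

Nadia, Ewan, Ravi, Tariq, Kofi, Kira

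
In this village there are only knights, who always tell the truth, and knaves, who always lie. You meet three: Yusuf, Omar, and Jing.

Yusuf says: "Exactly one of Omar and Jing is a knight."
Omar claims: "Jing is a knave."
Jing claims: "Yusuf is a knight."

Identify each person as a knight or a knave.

Yusuf: knight, Omar: knave, Jing: knight

Consider Yusuf. Suppose Yusuf is a knave.
Then no assignment of the remaining roles makes every statement match its speaker's type — contradiction.
So Yusuf is a knight.
With that fixed, Jing's statement is true, so Jing is a knight.
With that fixed, Omar's statement is false, so Omar is a knave.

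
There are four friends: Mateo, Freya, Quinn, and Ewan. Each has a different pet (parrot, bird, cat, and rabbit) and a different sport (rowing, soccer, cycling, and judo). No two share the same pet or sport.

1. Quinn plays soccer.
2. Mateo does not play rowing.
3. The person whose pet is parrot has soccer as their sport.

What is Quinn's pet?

With clues 1–3, bird, cat, and rabbit are impossible for Quinn's pet.
That leaves parrot.

parrot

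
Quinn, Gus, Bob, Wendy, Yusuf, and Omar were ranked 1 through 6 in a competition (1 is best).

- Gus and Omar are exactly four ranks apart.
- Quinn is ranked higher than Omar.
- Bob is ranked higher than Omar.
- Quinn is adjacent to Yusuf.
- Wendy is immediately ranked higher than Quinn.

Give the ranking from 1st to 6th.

Bob, Gus, Wendy, Quinn, Yusuf, Omar

From clue 1: Gus is in {1,2,5,6}.
From clues 1–2: Gus is in {1,2,6}.
From clues 1–3: Gus is in {1,2}.
From clues 1–5: Bob → rank 1, Gus → rank 2, Wendy → rank 3, Quinn → rank 4, Yusuf → rank 5, Omar → rank 6.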